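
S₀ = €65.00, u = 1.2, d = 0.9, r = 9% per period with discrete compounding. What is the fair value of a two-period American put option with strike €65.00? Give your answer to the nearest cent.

€2.19

Risk-neutral probability p = (1 + 0.09 − 0.9)/(1.2 − 0.9) = 0.1900/0.3000 = 0.6333
Terminal stock prices: S_uu = 93.6, S_ud = 70.2, S_dd = 52.65
Terminal payoffs (K − S): max(-28.6, 0) = 0, max(-5.2, 0) = 0, max(12.35, 0) = 12.35
Node u (S = 78): continuation = 1/1.09·[0.6333·0.0000 + 0.3667·0.0000] = 0.0000; exercise value = 0.0000 ≤ continuation, so V_u = 0.0000
Node d (S = 58.5): continuation = 1/1.09·[0.6333·0.0000 + 0.3667·12.3500] = 4.1544; exercise value = 6.5000 > continuation, so V_d = 6.5000 (exercise)
Node 0 (S = 65): continuation = 1/1.09·[0.6333·0.0000 + 0.3667·6.5000] = 2.1865; exercise value = 0.0000 ≤ continuation, so V_0 = 2.1865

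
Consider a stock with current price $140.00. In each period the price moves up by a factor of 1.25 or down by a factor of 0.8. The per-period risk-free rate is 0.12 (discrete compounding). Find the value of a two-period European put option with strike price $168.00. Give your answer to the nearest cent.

Risk-neutral probability p = (1 + 0.12 − 0.8)/(1.25 − 0.8) = 0.3200/0.4500 = 0.7111
Terminal stock prices: S_uu = 218.8, S_ud = 140, S_dd = 89.6
Terminal payoffs (K − S): max(-50.75, 0) = 0, max(28, 0) = 28, max(78.4, 0) = 78.4
Node u (S = 175): V_u = 1/1.12·[0.7111·0.0000 + 0.2889·28.0000] = 7.2222
Node d (S = 112): V_d = 1/1.12·[0.7111·28.0000 + 0.2889·78.4000] = 38.0000
Node 0 (S = 140): V_0 = 1/1.12·[0.7111·7.2222 + 0.2889·38.0000] = 14.3871

$14.39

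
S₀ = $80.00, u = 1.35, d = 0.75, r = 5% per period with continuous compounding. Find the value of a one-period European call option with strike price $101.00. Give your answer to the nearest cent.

$3.34

Risk-neutral probability p = (e^0.05 − 0.75)/(1.35 − 0.75) = 0.3013/0.6000 = 0.5021
Terminal stock prices: S_u = 108, S_d = 60
Terminal payoffs (S − K): max(7, 0) = 7, max(-41, 0) = 0
Node 0 (S = 80): V_0 = e^(−0.05)·[0.5021·7.0000 + 0.4979·0.0000] = 3.3434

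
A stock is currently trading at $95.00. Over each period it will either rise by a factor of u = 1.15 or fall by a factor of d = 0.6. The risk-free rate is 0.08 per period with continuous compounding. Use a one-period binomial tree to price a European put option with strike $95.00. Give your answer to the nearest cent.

$4.25

Risk-neutral probability p = (e^0.08 − 0.6)/(1.15 − 0.6) = 0.4833/0.5500 = 0.8787
Terminal stock prices: S_u = 109.2, S_d = 57
Terminal payoffs (K − S): max(-14.25, 0) = 0, max(38, 0) = 38
Node 0 (S = 95): V_0 = e^(−0.08)·[0.8787·0.0000 + 0.1213·38.0000] = 4.2549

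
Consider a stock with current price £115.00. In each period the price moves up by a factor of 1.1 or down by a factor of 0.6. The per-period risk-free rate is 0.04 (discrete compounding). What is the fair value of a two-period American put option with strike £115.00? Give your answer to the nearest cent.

Risk-neutral probability p = (1 + 0.04 − 0.6)/(1.1 − 0.6) = 0.4400/0.5000 = 0.8800
Terminal stock prices: S_uu = 139.2, S_ud = 75.9, S_dd = 41.4
Terminal payoffs (K − S): max(-24.15, 0) = 0, max(39.1, 0) = 39.1, max(73.6, 0) = 73.6
Node u (S = 126.5): continuation = 1/1.04·[0.8800·0.0000 + 0.1200·39.1000] = 4.5115; exercise value = 0.0000 ≤ continuation, so V_u = 4.5115
Node d (S = 69): continuation = 1/1.04·[0.8800·39.1000 + 0.1200·73.6000] = 41.5769; exercise value = 46.0000 > continuation, so V_d = 46.0000 (exercise)
Node 0 (S = 115): continuation = 1/1.04·[0.8800·4.5115 + 0.1200·46.0000] = 9.1251; exercise value = 0.0000 ≤ continuation, so V_0 = 9.1251

£9.13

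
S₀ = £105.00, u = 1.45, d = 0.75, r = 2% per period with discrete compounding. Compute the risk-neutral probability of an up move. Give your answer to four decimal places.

Risk-neutral probability p = (1 + 0.02 − 0.75)/(1.45 − 0.75) = 0.2700/0.7000 = 0.3857

p = 0.3857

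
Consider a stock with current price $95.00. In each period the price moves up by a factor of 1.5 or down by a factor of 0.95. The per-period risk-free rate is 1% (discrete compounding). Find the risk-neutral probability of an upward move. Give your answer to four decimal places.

p = 0.1091

Risk-neutral probability p = (1 + 0.01 − 0.95)/(1.5 − 0.95) = 0.0600/0.5500 = 0.1091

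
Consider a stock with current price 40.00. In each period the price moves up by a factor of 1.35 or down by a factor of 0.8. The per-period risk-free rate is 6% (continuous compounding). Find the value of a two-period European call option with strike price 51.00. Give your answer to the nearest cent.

4.40

Risk-neutral probability p = (e^0.06 − 0.8)/(1.35 − 0.8) = 0.2618/0.5500 = 0.4761
Terminal stock prices: S_uu = 72.9, S_ud = 43.2, S_dd = 25.6
Terminal payoffs (S − K): max(21.9, 0) = 21.9, max(-7.8, 0) = 0, max(-25.4, 0) = 0
Node u (S = 54): V_u = e^(−0.06)·[0.4761·21.9000 + 0.5239·0.0000] = 9.8187
Node d (S = 32): V_d = e^(−0.06)·[0.4761·0.0000 + 0.5239·0.0000] = 0.0000
Node 0 (S = 40): V_0 = e^(−0.06)·[0.4761·9.8187 + 0.5239·0.0000] = 4.4021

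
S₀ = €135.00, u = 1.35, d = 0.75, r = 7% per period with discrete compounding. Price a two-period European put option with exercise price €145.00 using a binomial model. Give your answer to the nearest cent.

€16.75

Risk-neutral probability p = (1 + 0.07 − 0.75)/(1.35 − 0.75) = 0.3200/0.6000 = 0.5333
Terminal stock prices: S_uu = 246, S_ud = 136.7, S_dd = 75.94
Terminal payoffs (K − S): max(-101, 0) = 0, max(8.312, 0) = 8.312, max(69.06, 0) = 69.06
Node u (S = 182.2): V_u = 1/1.07·[0.5333·0.0000 + 0.4667·8.3125] = 3.6254
Node d (S = 101.2): V_d = 1/1.07·[0.5333·8.3125 + 0.4667·69.0625] = 34.2640
Node 0 (S = 135): V_0 = 1/1.07·[0.5333·3.6254 + 0.4667·34.2640] = 16.7509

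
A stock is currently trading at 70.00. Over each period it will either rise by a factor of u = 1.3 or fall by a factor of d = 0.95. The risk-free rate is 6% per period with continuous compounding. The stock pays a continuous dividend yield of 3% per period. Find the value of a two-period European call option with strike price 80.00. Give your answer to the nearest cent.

Per-period risk-free factor R = e^0.06 = 1.0618; dividend-adjusted growth = e^(0.06−0.03) = 1.0305.
Risk-neutral probability p = (1.0305 − 0.95)/(1.3 − 0.95) = 0.0805/0.3500 = 0.2299
Terminal stock prices: S_uu = 118.3, S_ud = 86.45, S_dd = 63.17
Terminal payoffs (S − K): max(38.3, 0) = 38.3, max(6.45, 0) = 6.45, max(-16.83, 0) = 0
Node u (S = 91): V_u = e^(−0.06)·[0.2299·38.3000 + 0.7701·6.4500] = 12.9694
Node d (S = 66.5): V_d = e^(−0.06)·[0.2299·6.4500 + 0.7701·0.0000] = 1.3963
Node 0 (S = 70): V_0 = e^(−0.06)·[0.2299·12.9694 + 0.7701·1.3963] = 3.8204

3.82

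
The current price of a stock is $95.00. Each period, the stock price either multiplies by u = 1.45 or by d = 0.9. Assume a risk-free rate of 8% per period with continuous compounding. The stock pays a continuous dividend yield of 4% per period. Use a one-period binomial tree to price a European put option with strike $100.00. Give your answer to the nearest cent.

$9.96

Per-period risk-free factor R = e^0.08 = 1.0833; dividend-adjusted growth = e^(0.08−0.04) = 1.0408.
Risk-neutral probability p = (1.0408 − 0.9)/(1.45 − 0.9) = 0.1408/0.5500 = 0.2560
Terminal stock prices: S_u = 137.8, S_d = 85.5
Terminal payoffs (K − S): max(-37.75, 0) = 0, max(14.5, 0) = 14.5
Node 0 (S = 95): V_0 = e^(−0.08)·[0.2560·0.0000 + 0.7440·14.5000] = 9.9583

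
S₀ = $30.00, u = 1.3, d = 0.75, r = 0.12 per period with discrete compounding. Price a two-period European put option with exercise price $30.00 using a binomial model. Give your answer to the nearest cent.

$1.38

Risk-neutral probability p = (1 + 0.12 − 0.75)/(1.3 − 0.75) = 0.3700/0.5500 = 0.6727
Terminal stock prices: S_uu = 50.7, S_ud = 29.25, S_dd = 16.88
Terminal payoffs (K − S): max(-20.7, 0) = 0, max(0.75, 0) = 0.75, max(13.12, 0) = 13.12
Node u (S = 39): V_u = 1/1.12·[0.6727·0.0000 + 0.3273·0.7500] = 0.2192
Node d (S = 22.5): V_d = 1/1.12·[0.6727·0.7500 + 0.3273·13.1250] = 4.2857
Node 0 (S = 30): V_0 = 1/1.12·[0.6727·0.2192 + 0.3273·4.2857] = 1.3840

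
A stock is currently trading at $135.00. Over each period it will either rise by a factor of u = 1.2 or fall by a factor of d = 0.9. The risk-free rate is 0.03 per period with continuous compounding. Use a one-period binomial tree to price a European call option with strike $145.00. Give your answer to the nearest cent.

$7.17

Risk-neutral probability p = (e^0.03 − 0.9)/(1.2 − 0.9) = 0.1305/0.3000 = 0.4348
Terminal stock prices: S_u = 162, S_d = 121.5
Terminal payoffs (S − K): max(17, 0) = 17, max(-23.5, 0) = 0
Node 0 (S = 135): V_0 = e^(−0.03)·[0.4348·17.0000 + 0.5652·0.0000] = 7.1739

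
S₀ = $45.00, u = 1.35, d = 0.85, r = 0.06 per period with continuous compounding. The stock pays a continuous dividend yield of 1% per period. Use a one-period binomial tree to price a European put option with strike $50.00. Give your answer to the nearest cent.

Per-period risk-free factor R = e^0.06 = 1.0618; dividend-adjusted growth = e^(0.06−0.01) = 1.0513.
Risk-neutral probability p = (1.0513 − 0.85)/(1.35 − 0.85) = 0.2013/0.5000 = 0.4025
Terminal stock prices: S_u = 60.75, S_d = 38.25
Terminal payoffs (K − S): max(-10.75, 0) = 0, max(11.75, 0) = 11.75
Node 0 (S = 45): V_0 = e^(−0.06)·[0.4025·0.0000 + 0.5975·11.7500] = 6.6113

$6.61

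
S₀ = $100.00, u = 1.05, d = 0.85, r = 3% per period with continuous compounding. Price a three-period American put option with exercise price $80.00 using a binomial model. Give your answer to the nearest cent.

$0.13

Risk-neutral probability p = (e^0.03 − 0.85)/(1.05 − 0.85) = 0.1805/0.2000 = 0.9023
Terminal stock prices: S_uuu = 115.8, S_uud = 93.71, S_udd = 75.86, S_ddd = 61.41
Terminal payoffs (K − S): max(-35.76, 0) = 0, max(-13.71, 0) = 0, max(4.138, 0) = 4.138, max(18.59, 0) = 18.59
Node uu (S = 110.2): continuation = e^(−0.03)·[0.9023·0.0000 + 0.0977·0.0000] = 0.0000; exercise value = 0.0000 ≤ continuation, so V_uu = 0.0000
Node ud (S = 89.25): continuation = e^(−0.03)·[0.9023·0.0000 + 0.0977·4.1375] = 0.3924; exercise value = 0.0000 ≤ continuation, so V_ud = 0.3924
Node dd (S = 72.25): continuation = e^(−0.03)·[0.9023·4.1375 + 0.0977·18.5875] = 5.3856; exercise value = 7.7500 > continuation, so V_dd = 7.7500 (exercise)
Node u (S = 105): continuation = e^(−0.03)·[0.9023·0.0000 + 0.0977·0.3924] = 0.0372; exercise value = 0.0000 ≤ continuation, so V_u = 0.0372
Node d (S = 85): continuation = e^(−0.03)·[0.9023·0.3924 + 0.0977·7.7500] = 1.0786; exercise value = 0.0000 ≤ continuation, so V_d = 1.0786
Node 0 (S = 100): continuation = e^(−0.03)·[0.9023·0.0372 + 0.0977·1.0786] = 0.1349; exercise value = 0.0000 ≤ continuation, so V_0 = 0.1349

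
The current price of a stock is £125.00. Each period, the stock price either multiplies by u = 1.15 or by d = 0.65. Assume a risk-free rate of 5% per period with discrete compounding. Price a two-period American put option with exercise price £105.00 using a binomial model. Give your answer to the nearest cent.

Risk-neutral probability p = (1 + 0.05 − 0.65)/(1.15 − 0.65) = 0.4000/0.5000 = 0.8000
Terminal stock prices: S_uu = 165.3, S_ud = 93.44, S_dd = 52.81
Terminal payoffs (K − S): max(-60.31, 0) = 0, max(11.56, 0) = 11.56, max(52.19, 0) = 52.19
Node u (S = 143.8): continuation = 1/1.05·[0.8000·0.0000 + 0.2000·11.5625] = 2.2024; exercise value = 0.0000 ≤ continuation, so V_u = 2.2024
Node d (S = 81.25): continuation = 1/1.05·[0.8000·11.5625 + 0.2000·52.1875] = 18.7500; exercise value = 23.7500 > continuation, so V_d = 23.7500 (exercise)
Node 0 (S = 125): continuation = 1/1.05·[0.8000·2.2024 + 0.2000·23.7500] = 6.2018; exercise value = 0.0000 ≤ continuation, so V_0 = 6.2018

£6.20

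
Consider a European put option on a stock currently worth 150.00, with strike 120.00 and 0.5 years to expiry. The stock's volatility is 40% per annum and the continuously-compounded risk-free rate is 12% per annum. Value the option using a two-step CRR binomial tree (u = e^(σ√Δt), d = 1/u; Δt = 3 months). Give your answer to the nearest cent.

4.12

CRR parameters: u = e^(σ√Δt) = e^(0.4·√0.25) = 1.2214, d = 1/u = 0.8187
Per-period rate: rΔt = 0.12·0.25 = 0.03, so R = e^0.03 = 1.0305
Risk-neutral probability p = (e^0.03 − 0.8187)/(1.2214 − 0.8187) = 0.2117/0.4027 = 0.5258
Terminal stock prices: S_uu = 223.8, S_ud = 150, S_dd = 100.5
Terminal payoffs (K − S): max(-103.8, 0) = 0, max(-30, 0) = 0, max(19.45, 0) = 19.45
Node u (S = 183.2): V_u = e^(−0.03)·[0.5258·0.0000 + 0.4742·0.0000] = 0.0000
Node d (S = 122.8): V_d = e^(−0.03)·[0.5258·0.0000 + 0.4742·19.4520] = 8.9516
Node 0 (S = 150): V_0 = e^(−0.03)·[0.5258·0.0000 + 0.4742·8.9516] = 4.1194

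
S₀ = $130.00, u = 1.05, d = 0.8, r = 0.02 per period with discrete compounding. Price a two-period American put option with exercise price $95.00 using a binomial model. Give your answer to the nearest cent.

$0.16

Risk-neutral probability p = (1 + 0.02 − 0.8)/(1.05 − 0.8) = 0.2200/0.2500 = 0.8800
Terminal stock prices: S_uu = 143.3, S_ud = 109.2, S_dd = 83.2
Terminal payoffs (K − S): max(-48.33, 0) = 0, max(-14.2, 0) = 0, max(11.8, 0) = 11.8
Node u (S = 136.5): continuation = 1/1.02·[0.8800·0.0000 + 0.1200·0.0000] = 0.0000; exercise value = 0.0000 ≤ continuation, so V_u = 0.0000
Node d (S = 104): continuation = 1/1.02·[0.8800·0.0000 + 0.1200·11.8000] = 1.3882; exercise value = 0.0000 ≤ continuation, so V_d = 1.3882
Node 0 (S = 130): continuation = 1/1.02·[0.8800·0.0000 + 0.1200·1.3882] = 0.1633; exercise value = 0.0000 ≤ continuation, so V_0 = 0.1633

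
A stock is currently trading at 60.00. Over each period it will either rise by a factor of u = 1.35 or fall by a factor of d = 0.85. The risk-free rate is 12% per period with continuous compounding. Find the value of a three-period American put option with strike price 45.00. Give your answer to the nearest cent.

Risk-neutral probability p = (e^0.12 − 0.85)/(1.35 − 0.85) = 0.2775/0.5000 = 0.5550
Terminal stock prices: S_uuu = 147.6, S_uud = 92.95, S_udd = 58.52, S_ddd = 36.85
Terminal payoffs (K − S): max(-102.6, 0) = 0, max(-47.95, 0) = 0, max(-13.52, 0) = 0, max(8.153, 0) = 8.153
Node uu (S = 109.4): continuation = e^(−0.12)·[0.5550·0.0000 + 0.4450·0.0000] = 0.0000; exercise value = 0.0000 ≤ continuation, so V_uu = 0.0000
Node ud (S = 68.85): continuation = e^(−0.12)·[0.5550·0.0000 + 0.4450·0.0000] = 0.0000; exercise value = 0.0000 ≤ continuation, so V_ud = 0.0000
Node dd (S = 43.35): continuation = e^(−0.12)·[0.5550·0.0000 + 0.4450·8.1525] = 3.2177; exercise value = 1.6500 ≤ continuation, so V_dd = 3.2177
Node u (S = 81): continuation = e^(−0.12)·[0.5550·0.0000 + 0.4450·0.0000] = 0.0000; exercise value = 0.0000 ≤ continuation, so V_u = 0.0000
Node d (S = 51): continuation = e^(−0.12)·[0.5550·0.0000 + 0.4450·3.2177] = 1.2700; exercise value = 0.0000 ≤ continuation, so V_d = 1.2700
Node 0 (S = 60): continuation = e^(−0.12)·[0.5550·0.0000 + 0.4450·1.2700] = 0.5012; exercise value = 0.0000 ≤ continuation, so V_0 = 0.5012

0.50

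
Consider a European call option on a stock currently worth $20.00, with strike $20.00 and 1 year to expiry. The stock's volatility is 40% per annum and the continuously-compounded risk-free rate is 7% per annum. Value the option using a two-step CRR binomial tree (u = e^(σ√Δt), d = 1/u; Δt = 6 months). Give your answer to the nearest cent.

$3.43

CRR parameters: u = e^(σ√Δt) = e^(0.4·√0.5) = 1.3269, d = 1/u = 0.7536
Per-period rate: rΔt = 0.07·0.5 = 0.035, so R = e^0.035 = 1.0356
Risk-neutral probability p = (e^0.035 − 0.7536)/(1.3269 − 0.7536) = 0.2820/0.5733 = 0.4919
Terminal stock prices: S_uu = 35.21, S_ud = 20, S_dd = 11.36
Terminal payoffs (S − K): max(15.21, 0) = 15.21, max(0, 0) = 0, max(-8.641, 0) = 0
Node u (S = 26.54): V_u = e^(−0.035)·[0.4919·15.2131 + 0.5081·0.0000] = 7.2258
Node d (S = 15.07): V_d = e^(−0.035)·[0.4919·0.0000 + 0.5081·0.0000] = 0.0000
Node 0 (S = 20): V_0 = e^(−0.035)·[0.4919·7.2258 + 0.5081·0.0000] = 3.4321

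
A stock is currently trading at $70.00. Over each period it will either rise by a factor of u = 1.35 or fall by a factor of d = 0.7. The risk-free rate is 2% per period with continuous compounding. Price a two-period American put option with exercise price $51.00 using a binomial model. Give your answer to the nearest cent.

Risk-neutral probability p = (e^0.02 − 0.7)/(1.35 − 0.7) = 0.3202/0.6500 = 0.4926
Terminal stock prices: S_uu = 127.6, S_ud = 66.15, S_dd = 34.3
Terminal payoffs (K − S): max(-76.58, 0) = 0, max(-15.15, 0) = 0, max(16.7, 0) = 16.7
Node u (S = 94.5): continuation = e^(−0.02)·[0.4926·0.0000 + 0.5074·0.0000] = 0.0000; exercise value = 0.0000 ≤ continuation, so V_u = 0.0000
Node d (S = 49): continuation = e^(−0.02)·[0.4926·0.0000 + 0.5074·16.7000] = 8.3055; exercise value = 2.0000 ≤ continuation, so V_d = 8.3055
Node 0 (S = 70): continuation = e^(−0.02)·[0.4926·0.0000 + 0.5074·8.3055] = 4.1306; exercise value = 0.0000 ≤ continuation, so V_0 = 4.1306

$4.13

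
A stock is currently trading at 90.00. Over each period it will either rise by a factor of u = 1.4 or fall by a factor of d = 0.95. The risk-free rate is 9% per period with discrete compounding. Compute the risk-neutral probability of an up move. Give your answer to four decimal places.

Risk-neutral probability p = (1 + 0.09 − 0.95)/(1.4 − 0.95) = 0.1400/0.4500 = 0.3111

p = 0.3111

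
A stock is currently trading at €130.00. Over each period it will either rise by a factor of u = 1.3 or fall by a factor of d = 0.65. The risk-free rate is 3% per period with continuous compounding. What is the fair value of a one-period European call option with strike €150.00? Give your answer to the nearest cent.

€10.79

Risk-neutral probability p = (e^0.03 − 0.65)/(1.3 − 0.65) = 0.3805/0.6500 = 0.5853
Terminal stock prices: S_u = 169, S_d = 84.5
Terminal payoffs (S − K): max(19, 0) = 19, max(-65.5, 0) = 0
Node 0 (S = 130): V_0 = e^(−0.03)·[0.5853·19.0000 + 0.4147·0.0000] = 10.7923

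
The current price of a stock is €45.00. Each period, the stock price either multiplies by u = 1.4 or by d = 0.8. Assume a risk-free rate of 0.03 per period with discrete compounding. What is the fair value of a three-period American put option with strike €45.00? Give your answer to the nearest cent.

€7.06

Risk-neutral probability p = (1 + 0.03 − 0.8)/(1.4 − 0.8) = 0.2300/0.6000 = 0.3833
Terminal stock prices: S_uuu = 123.5, S_uud = 70.56, S_udd = 40.32, S_ddd = 23.04
Terminal payoffs (K − S): max(-78.48, 0) = 0, max(-25.56, 0) = 0, max(4.68, 0) = 4.68, max(21.96, 0) = 21.96
Node uu (S = 88.2): continuation = 1/1.03·[0.3833·0.0000 + 0.6167·0.0000] = 0.0000; exercise value = 0.0000 ≤ continuation, so V_uu = 0.0000
Node ud (S = 50.4): continuation = 1/1.03·[0.3833·0.0000 + 0.6167·4.6800] = 2.8019; exercise value = 0.0000 ≤ continuation, so V_ud = 2.8019
Node dd (S = 28.8): continuation = 1/1.03·[0.3833·4.6800 + 0.6167·21.9600] = 14.8893; exercise value = 16.2000 > continuation, so V_dd = 16.2000 (exercise)
Node u (S = 63): continuation = 1/1.03·[0.3833·0.0000 + 0.6167·2.8019] = 1.6775; exercise value = 0.0000 ≤ continuation, so V_u = 1.6775
Node d (S = 36): continuation = 1/1.03·[0.3833·2.8019 + 0.6167·16.2000] = 10.7418; exercise value = 9.0000 ≤ continuation, so V_d = 10.7418
Node 0 (S = 45): continuation = 1/1.03·[0.3833·1.6775 + 0.6167·10.7418] = 7.0555; exercise value = 0.0000 ≤ continuation, so V_0 = 7.0555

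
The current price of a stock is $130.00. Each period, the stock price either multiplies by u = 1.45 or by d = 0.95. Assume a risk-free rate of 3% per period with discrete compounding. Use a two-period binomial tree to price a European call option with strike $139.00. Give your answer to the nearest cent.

Risk-neutral probability p = (1 + 0.03 − 0.95)/(1.45 − 0.95) = 0.0800/0.5000 = 0.1600
Terminal stock prices: S_uu = 273.3, S_ud = 179.1, S_dd = 117.3
Terminal payoffs (S − K): max(134.3, 0) = 134.3, max(40.07, 0) = 40.07, max(-21.67, 0) = 0
Node u (S = 188.5): V_u = 1/1.03·[0.1600·134.3250 + 0.8400·40.0750] = 53.5485
Node d (S = 123.5): V_d = 1/1.03·[0.1600·40.0750 + 0.8400·0.0000] = 6.2252
Node 0 (S = 130): V_0 = 1/1.03·[0.1600·53.5485 + 0.8400·6.2252] = 13.3951

$13.40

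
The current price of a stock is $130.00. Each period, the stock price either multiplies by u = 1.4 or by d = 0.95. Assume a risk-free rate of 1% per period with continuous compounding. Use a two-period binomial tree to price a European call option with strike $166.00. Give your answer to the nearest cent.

Risk-neutral probability p = (e^0.01 − 0.95)/(1.4 − 0.95) = 0.0601/0.4500 = 0.1334
Terminal stock prices: S_uu = 254.8, S_ud = 172.9, S_dd = 117.3
Terminal payoffs (S − K): max(88.8, 0) = 88.8, max(6.9, 0) = 6.9, max(-48.67, 0) = 0
Node u (S = 182): V_u = e^(−0.01)·[0.1334·88.8000 + 0.8666·6.9000] = 17.6517
Node d (S = 123.5): V_d = e^(−0.01)·[0.1334·6.9000 + 0.8666·0.0000] = 0.9116
Node 0 (S = 130): V_0 = e^(−0.01)·[0.1334·17.6517 + 0.8666·0.9116] = 3.1142

$3.11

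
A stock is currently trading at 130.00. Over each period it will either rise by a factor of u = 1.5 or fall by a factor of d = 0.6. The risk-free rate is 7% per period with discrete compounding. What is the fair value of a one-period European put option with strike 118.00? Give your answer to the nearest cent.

17.86

Risk-neutral probability p = (1 + 0.07 − 0.6)/(1.5 − 0.6) = 0.4700/0.9000 = 0.5222
Terminal stock prices: S_u = 195, S_d = 78
Terminal payoffs (K − S): max(-77, 0) = 0, max(40, 0) = 40
Node 0 (S = 130): V_0 = 1/1.07·[0.5222·0.0000 + 0.4778·40.0000] = 17.8609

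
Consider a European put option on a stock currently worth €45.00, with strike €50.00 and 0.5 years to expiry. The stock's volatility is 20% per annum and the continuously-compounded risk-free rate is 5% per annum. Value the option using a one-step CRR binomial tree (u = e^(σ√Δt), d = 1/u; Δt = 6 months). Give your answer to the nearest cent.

CRR parameters: u = e^(σ√Δt) = e^(0.2·√0.5) = 1.1519, d = 1/u = 0.8681
Per-period rate: rΔt = 0.05·0.5 = 0.025, so R = e^0.025 = 1.0253
Risk-neutral probability p = (e^0.025 − 0.8681)/(1.1519 − 0.8681) = 0.1572/0.2838 = 0.5539
Terminal stock prices: S_u = 51.84, S_d = 39.07
Terminal payoffs (K − S): max(-1.836, 0) = 0, max(10.93, 0) = 10.93
Node 0 (S = 45): V_0 = e^(−0.025)·[0.5539·0.0000 + 0.4461·10.9344] = 4.7573

€4.76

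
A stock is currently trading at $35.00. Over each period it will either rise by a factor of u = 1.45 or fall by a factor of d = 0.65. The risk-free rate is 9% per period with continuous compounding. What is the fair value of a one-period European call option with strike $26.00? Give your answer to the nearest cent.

$12.56

Risk-neutral probability p = (e^0.09 − 0.65)/(1.45 − 0.65) = 0.4442/0.8000 = 0.5552
Terminal stock prices: S_u = 50.75, S_d = 22.75
Terminal payoffs (S − K): max(24.75, 0) = 24.75, max(-3.25, 0) = 0
Node 0 (S = 35): V_0 = e^(−0.09)·[0.5552·24.7500 + 0.4448·0.0000] = 12.5589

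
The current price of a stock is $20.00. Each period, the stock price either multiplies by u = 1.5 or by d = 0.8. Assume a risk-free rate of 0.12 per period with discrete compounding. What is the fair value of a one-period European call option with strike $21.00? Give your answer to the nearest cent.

$3.67

Risk-neutral probability p = (1 + 0.12 − 0.8)/(1.5 − 0.8) = 0.3200/0.7000 = 0.4571
Terminal stock prices: S_u = 30, S_d = 16
Terminal payoffs (S − K): max(9, 0) = 9, max(-5, 0) = 0
Node 0 (S = 20): V_0 = 1/1.12·[0.4571·9.0000 + 0.5429·0.0000] = 3.6735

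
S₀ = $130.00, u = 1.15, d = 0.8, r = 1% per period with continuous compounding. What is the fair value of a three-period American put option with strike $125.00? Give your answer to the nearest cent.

$12.01

Risk-neutral probability p = (e^0.01 − 0.8)/(1.15 − 0.8) = 0.2101/0.3500 = 0.6001
Terminal stock prices: S_uuu = 197.7, S_uud = 137.5, S_udd = 95.68, S_ddd = 66.56
Terminal payoffs (K − S): max(-72.71, 0) = 0, max(-12.54, 0) = 0, max(29.32, 0) = 29.32, max(58.44, 0) = 58.44
Node uu (S = 171.9): continuation = e^(−0.01)·[0.6001·0.0000 + 0.3999·0.0000] = 0.0000; exercise value = 0.0000 ≤ continuation, so V_uu = 0.0000
Node ud (S = 119.6): continuation = e^(−0.01)·[0.6001·0.0000 + 0.3999·29.3200] = 11.6071; exercise value = 5.4000 ≤ continuation, so V_ud = 11.6071
Node dd (S = 83.2): continuation = e^(−0.01)·[0.6001·29.3200 + 0.3999·58.4400] = 40.5562; exercise value = 41.8000 > continuation, so V_dd = 41.8000 (exercise)
Node u (S = 149.5): continuation = e^(−0.01)·[0.6001·0.0000 + 0.3999·11.6071] = 4.5950; exercise value = 0.0000 ≤ continuation, so V_u = 4.5950
Node d (S = 104): continuation = e^(−0.01)·[0.6001·11.6071 + 0.3999·41.8000] = 23.4443; exercise value = 21.0000 ≤ continuation, so V_d = 23.4443
Node 0 (S = 130): continuation = e^(−0.01)·[0.6001·4.5950 + 0.3999·23.4443] = 12.0113; exercise value = 0.0000 ≤ continuation, so V_0 = 12.0113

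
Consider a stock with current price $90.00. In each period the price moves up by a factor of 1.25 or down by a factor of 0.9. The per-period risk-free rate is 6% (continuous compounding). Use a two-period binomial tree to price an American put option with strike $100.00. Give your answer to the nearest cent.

$10.00

Risk-neutral probability p = (e^0.06 − 0.9)/(1.25 − 0.9) = 0.1618/0.3500 = 0.4624
Terminal stock prices: S_uu = 140.6, S_ud = 101.2, S_dd = 72.9
Terminal payoffs (K − S): max(-40.62, 0) = 0, max(-1.25, 0) = 0, max(27.1, 0) = 27.1
Node u (S = 112.5): continuation = e^(−0.06)·[0.4624·0.0000 + 0.5376·0.0000] = 0.0000; exercise value = 0.0000 ≤ continuation, so V_u = 0.0000
Node d (S = 81): continuation = e^(−0.06)·[0.4624·0.0000 + 0.5376·27.1000] = 13.7208; exercise value = 19.0000 > continuation, so V_d = 19.0000 (exercise)
Node 0 (S = 90): continuation = e^(−0.06)·[0.4624·0.0000 + 0.5376·19.0000] = 9.6197; exercise value = 10.0000 > continuation, so V_0 = 10.0000 (exercise)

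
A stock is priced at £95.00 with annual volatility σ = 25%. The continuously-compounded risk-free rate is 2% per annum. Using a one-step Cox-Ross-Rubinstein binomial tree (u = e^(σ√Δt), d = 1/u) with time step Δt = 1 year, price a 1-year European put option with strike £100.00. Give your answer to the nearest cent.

£13.32

CRR parameters: u = e^(σ√Δt) = e^(0.25·√1) = 1.2840, d = 1/u = 0.7788
Per-period rate: rΔt = 0.02·1 = 0.02, so R = e^0.02 = 1.0202
Risk-neutral probability p = (e^0.02 − 0.7788)/(1.2840 − 0.7788) = 0.2414/0.5052 = 0.4778
Terminal stock prices: S_u = 122, S_d = 73.99
Terminal payoffs (K − S): max(-21.98, 0) = 0, max(26.01, 0) = 26.01
Node 0 (S = 95): V_0 = e^(−0.02)·[0.4778·0.0000 + 0.5222·26.0139] = 13.3153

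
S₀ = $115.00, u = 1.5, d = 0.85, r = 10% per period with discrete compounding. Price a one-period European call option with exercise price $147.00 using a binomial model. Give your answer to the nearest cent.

Risk-neutral probability p = (1 + 0.1 − 0.85)/(1.5 − 0.85) = 0.2500/0.6500 = 0.3846
Terminal stock prices: S_u = 172.5, S_d = 97.75
Terminal payoffs (S − K): max(25.5, 0) = 25.5, max(-49.25, 0) = 0
Node 0 (S = 115): V_0 = 1/1.1·[0.3846·25.5000 + 0.6154·0.0000] = 8.9161

$8.92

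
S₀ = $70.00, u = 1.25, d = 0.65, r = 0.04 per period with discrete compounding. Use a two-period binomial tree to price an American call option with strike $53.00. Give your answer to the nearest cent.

Risk-neutral probability p = (1 + 0.04 − 0.65)/(1.25 − 0.65) = 0.3900/0.6000 = 0.6500
Terminal stock prices: S_uu = 109.4, S_ud = 56.88, S_dd = 29.58
Terminal payoffs (S − K): max(56.38, 0) = 56.38, max(3.875, 0) = 3.875, max(-23.42, 0) = 0
Node u (S = 87.5): continuation = 1/1.04·[0.6500·56.3750 + 0.3500·3.8750] = 36.5385; exercise value = 34.5000 ≤ continuation, so V_u = 36.5385
Node d (S = 45.5): continuation = 1/1.04·[0.6500·3.8750 + 0.3500·0.0000] = 2.4219; exercise value = 0.0000 ≤ continuation, so V_d = 2.4219
Node 0 (S = 70): continuation = 1/1.04·[0.6500·36.5385 + 0.3500·2.4219] = 23.6516; exercise value = 17.0000 ≤ continuation, so V_0 = 23.6516

$23.65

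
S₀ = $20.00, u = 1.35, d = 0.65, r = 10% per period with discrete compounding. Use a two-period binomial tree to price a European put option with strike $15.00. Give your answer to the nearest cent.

Risk-neutral probability p = (1 + 0.1 − 0.65)/(1.35 − 0.65) = 0.4500/0.7000 = 0.6429
Terminal stock prices: S_uu = 36.45, S_ud = 17.55, S_dd = 8.45
Terminal payoffs (K − S): max(-21.45, 0) = 0, max(-2.55, 0) = 0, max(6.55, 0) = 6.55
Node u (S = 27): V_u = 1/1.1·[0.6429·0.0000 + 0.3571·0.0000] = 0.0000
Node d (S = 13): V_d = 1/1.1·[0.6429·0.0000 + 0.3571·6.5500] = 2.1266
Node 0 (S = 20): V_0 = 1/1.1·[0.6429·0.0000 + 0.3571·2.1266] = 0.6905

$0.69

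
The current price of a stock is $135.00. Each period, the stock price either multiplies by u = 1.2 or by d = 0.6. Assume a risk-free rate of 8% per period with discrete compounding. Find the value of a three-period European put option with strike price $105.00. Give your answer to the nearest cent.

$4.04

Risk-neutral probability p = (1 + 0.08 − 0.6)/(1.2 − 0.6) = 0.4800/0.6000 = 0.8000
Terminal stock prices: S_uuu = 233.3, S_uud = 116.6, S_udd = 58.32, S_ddd = 29.16
Terminal payoffs (K − S): max(-128.3, 0) = 0, max(-11.64, 0) = 0, max(46.68, 0) = 46.68, max(75.84, 0) = 75.84
Node uu (S = 194.4): V_uu = 1/1.08·[0.8000·0.0000 + 0.2000·0.0000] = 0.0000
Node ud (S = 97.2): V_ud = 1/1.08·[0.8000·0.0000 + 0.2000·46.6800] = 8.6444
Node dd (S = 48.6): V_dd = 1/1.08·[0.8000·46.6800 + 0.2000·75.8400] = 48.6222
Node u (S = 162): V_u = 1/1.08·[0.8000·0.0000 + 0.2000·8.6444] = 1.6008
Node d (S = 81): V_d = 1/1.08·[0.8000·8.6444 + 0.2000·48.6222] = 15.4074
Node 0 (S = 135): V_0 = 1/1.08·[0.8000·1.6008 + 0.2000·15.4074] = 4.0390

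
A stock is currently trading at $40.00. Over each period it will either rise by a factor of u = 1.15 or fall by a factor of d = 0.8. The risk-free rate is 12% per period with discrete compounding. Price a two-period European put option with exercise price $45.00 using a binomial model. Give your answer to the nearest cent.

$1.14

Risk-neutral probability p = (1 + 0.12 − 0.8)/(1.15 − 0.8) = 0.3200/0.3500 = 0.9143
Terminal stock prices: S_uu = 52.9, S_ud = 36.8, S_dd = 25.6
Terminal payoffs (K − S): max(-7.9, 0) = 0, max(8.2, 0) = 8.2, max(19.4, 0) = 19.4
Node u (S = 46): V_u = 1/1.12·[0.9143·0.0000 + 0.0857·8.2000] = 0.6276
Node d (S = 32): V_d = 1/1.12·[0.9143·8.2000 + 0.0857·19.4000] = 8.1786
Node 0 (S = 40): V_0 = 1/1.12·[0.9143·0.6276 + 0.0857·8.1786] = 1.1382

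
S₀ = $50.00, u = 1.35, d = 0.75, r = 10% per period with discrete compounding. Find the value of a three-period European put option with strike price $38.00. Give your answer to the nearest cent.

$0.93

Risk-neutral probability p = (1 + 0.1 − 0.75)/(1.35 − 0.75) = 0.3500/0.6000 = 0.5833
Terminal stock prices: S_uuu = 123, S_uud = 68.34, S_udd = 37.97, S_ddd = 21.09
Terminal payoffs (K − S): max(-85.02, 0) = 0, max(-30.34, 0) = 0, max(0.03125, 0) = 0.03125, max(16.91, 0) = 16.91
Node uu (S = 91.13): V_uu = 1/1.1·[0.5833·0.0000 + 0.4167·0.0000] = 0.0000
Node ud (S = 50.62): V_ud = 1/1.1·[0.5833·0.0000 + 0.4167·0.0312] = 0.0118
Node dd (S = 28.12): V_dd = 1/1.1·[0.5833·0.0312 + 0.4167·16.9062] = 6.4205
Node u (S = 67.5): V_u = 1/1.1·[0.5833·0.0000 + 0.4167·0.0118] = 0.0045
Node d (S = 37.5): V_d = 1/1.1·[0.5833·0.0118 + 0.4167·6.4205] = 2.4383
Node 0 (S = 50): V_0 = 1/1.1·[0.5833·0.0045 + 0.4167·2.4383] = 0.9260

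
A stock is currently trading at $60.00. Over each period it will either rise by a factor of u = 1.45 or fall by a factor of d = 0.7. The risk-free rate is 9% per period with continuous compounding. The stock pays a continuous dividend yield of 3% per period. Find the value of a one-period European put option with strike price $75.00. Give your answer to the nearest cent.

Per-period risk-free factor R = e^0.09 = 1.0942; dividend-adjusted growth = e^(0.09−0.03) = 1.0618.
Risk-neutral probability p = (1.0618 − 0.7)/(1.45 − 0.7) = 0.3618/0.7500 = 0.4824
Terminal stock prices: S_u = 87, S_d = 42
Terminal payoffs (K − S): max(-12, 0) = 0, max(33, 0) = 33
Node 0 (S = 60): V_0 = e^(−0.09)·[0.4824·0.0000 + 0.5176·33.0000] = 15.6092

$15.61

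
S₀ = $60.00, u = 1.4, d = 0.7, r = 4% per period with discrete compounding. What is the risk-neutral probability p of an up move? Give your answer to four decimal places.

Risk-neutral probability p = (1 + 0.04 − 0.7)/(1.4 − 0.7) = 0.3400/0.7000 = 0.4857

p = 0.4857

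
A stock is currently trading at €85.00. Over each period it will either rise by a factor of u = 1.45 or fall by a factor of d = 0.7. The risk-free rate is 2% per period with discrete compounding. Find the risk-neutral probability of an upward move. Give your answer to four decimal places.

p = 0.4267

Risk-neutral probability p = (1 + 0.02 − 0.7)/(1.45 − 0.7) = 0.3200/0.7500 = 0.4267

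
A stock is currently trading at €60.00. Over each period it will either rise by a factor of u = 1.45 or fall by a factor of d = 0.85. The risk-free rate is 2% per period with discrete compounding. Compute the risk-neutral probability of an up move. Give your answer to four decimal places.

p = 0.2833

Risk-neutral probability p = (1 + 0.02 − 0.85)/(1.45 − 0.85) = 0.1700/0.6000 = 0.2833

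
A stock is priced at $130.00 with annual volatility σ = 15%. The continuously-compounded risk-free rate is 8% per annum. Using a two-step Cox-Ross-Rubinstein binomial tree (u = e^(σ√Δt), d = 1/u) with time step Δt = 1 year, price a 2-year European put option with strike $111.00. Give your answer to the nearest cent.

CRR parameters: u = e^(σ√Δt) = e^(0.15·√1) = 1.1618, d = 1/u = 0.8607
Per-period rate: rΔt = 0.08·1 = 0.08, so R = e^0.08 = 1.0833
Risk-neutral probability p = (e^0.08 − 0.8607)/(1.1618 − 0.8607) = 0.2226/0.3011 = 0.7392
Terminal stock prices: S_uu = 175.5, S_ud = 130, S_dd = 96.31
Terminal payoffs (K − S): max(-64.48, 0) = 0, max(-19, 0) = 0, max(14.69, 0) = 14.69
Node u (S = 151): V_u = e^(−0.08)·[0.7392·0.0000 + 0.2608·0.0000] = 0.0000
Node d (S = 111.9): V_d = e^(−0.08)·[0.7392·0.0000 + 0.2608·14.6936] = 3.5381
Node 0 (S = 130): V_0 = e^(−0.08)·[0.7392·0.0000 + 0.2608·3.5381] = 0.8519

$0.85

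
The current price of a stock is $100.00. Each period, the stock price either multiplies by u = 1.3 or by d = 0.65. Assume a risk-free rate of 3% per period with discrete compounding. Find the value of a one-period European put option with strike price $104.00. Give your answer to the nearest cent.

$15.73

Risk-neutral probability p = (1 + 0.03 − 0.65)/(1.3 − 0.65) = 0.3800/0.6500 = 0.5846
Terminal stock prices: S_u = 130, S_d = 65
Terminal payoffs (K − S): max(-26, 0) = 0, max(39, 0) = 39
Node 0 (S = 100): V_0 = 1/1.03·[0.5846·0.0000 + 0.4154·39.0000] = 15.7282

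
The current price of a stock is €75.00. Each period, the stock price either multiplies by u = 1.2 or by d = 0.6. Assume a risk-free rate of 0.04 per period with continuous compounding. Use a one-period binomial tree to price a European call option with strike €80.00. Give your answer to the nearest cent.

€7.06

Risk-neutral probability p = (e^0.04 − 0.6)/(1.2 − 0.6) = 0.4408/0.6000 = 0.7347
Terminal stock prices: S_u = 90, S_d = 45
Terminal payoffs (S − K): max(10, 0) = 10, max(-35, 0) = 0
Node 0 (S = 75): V_0 = e^(−0.04)·[0.7347·10.0000 + 0.2653·0.0000] = 7.0588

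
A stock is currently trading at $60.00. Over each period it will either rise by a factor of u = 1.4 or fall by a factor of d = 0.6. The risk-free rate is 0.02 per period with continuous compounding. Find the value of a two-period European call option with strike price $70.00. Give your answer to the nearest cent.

$12.62

Risk-neutral probability p = (e^0.02 − 0.6)/(1.4 − 0.6) = 0.4202/0.8000 = 0.5253
Terminal stock prices: S_uu = 117.6, S_ud = 50.4, S_dd = 21.6
Terminal payoffs (S − K): max(47.6, 0) = 47.6, max(-19.6, 0) = 0, max(-48.4, 0) = 0
Node u (S = 84): V_u = e^(−0.02)·[0.5253·47.6000 + 0.4747·0.0000] = 24.5069
Node d (S = 36): V_d = e^(−0.02)·[0.5253·0.0000 + 0.4747·0.0000] = 0.0000
Node 0 (S = 60): V_0 = e^(−0.02)·[0.5253·24.5069 + 0.4747·0.0000] = 12.6174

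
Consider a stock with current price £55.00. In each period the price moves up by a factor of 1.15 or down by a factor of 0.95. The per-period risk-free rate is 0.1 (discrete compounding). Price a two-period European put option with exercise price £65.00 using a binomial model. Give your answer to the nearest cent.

Risk-neutral probability p = (1 + 0.1 − 0.95)/(1.15 − 0.95) = 0.1500/0.2000 = 0.7500
Terminal stock prices: S_uu = 72.74, S_ud = 60.09, S_dd = 49.64
Terminal payoffs (K − S): max(-7.737, 0) = 0, max(4.913, 0) = 4.913, max(15.36, 0) = 15.36
Node u (S = 63.25): V_u = 1/1.1·[0.7500·0.0000 + 0.2500·4.9125] = 1.1165
Node d (S = 52.25): V_d = 1/1.1·[0.7500·4.9125 + 0.2500·15.3625] = 6.8409
Node 0 (S = 55): V_0 = 1/1.1·[0.7500·1.1165 + 0.2500·6.8409] = 2.3160

£2.32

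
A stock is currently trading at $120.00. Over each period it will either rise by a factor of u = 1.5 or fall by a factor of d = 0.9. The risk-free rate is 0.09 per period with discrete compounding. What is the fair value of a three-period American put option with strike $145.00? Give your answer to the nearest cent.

Risk-neutral probability p = (1 + 0.09 − 0.9)/(1.5 − 0.9) = 0.1900/0.6000 = 0.3167
Terminal stock prices: S_uuu = 405, S_uud = 243, S_udd = 145.8, S_ddd = 87.48
Terminal payoffs (K − S): max(-260, 0) = 0, max(-98, 0) = 0, max(-0.8, 0) = 0, max(57.52, 0) = 57.52
Node uu (S = 270): continuation = 1/1.09·[0.3167·0.0000 + 0.6833·0.0000] = 0.0000; exercise value = 0.0000 ≤ continuation, so V_uu = 0.0000
Node ud (S = 162): continuation = 1/1.09·[0.3167·0.0000 + 0.6833·0.0000] = 0.0000; exercise value = 0.0000 ≤ continuation, so V_ud = 0.0000
Node dd (S = 97.2): continuation = 1/1.09·[0.3167·0.0000 + 0.6833·57.5200] = 36.0599; exercise value = 47.8000 > continuation, so V_dd = 47.8000 (exercise)
Node u (S = 180): continuation = 1/1.09·[0.3167·0.0000 + 0.6833·0.0000] = 0.0000; exercise value = 0.0000 ≤ continuation, so V_u = 0.0000
Node d (S = 108): continuation = 1/1.09·[0.3167·0.0000 + 0.6833·47.8000] = 29.9664; exercise value = 37.0000 > continuation, so V_d = 37.0000 (exercise)
Node 0 (S = 120): continuation = 1/1.09·[0.3167·0.0000 + 0.6833·37.0000] = 23.1957; exercise value = 25.0000 > continuation, so V_0 = 25.0000 (exercise)

$25.00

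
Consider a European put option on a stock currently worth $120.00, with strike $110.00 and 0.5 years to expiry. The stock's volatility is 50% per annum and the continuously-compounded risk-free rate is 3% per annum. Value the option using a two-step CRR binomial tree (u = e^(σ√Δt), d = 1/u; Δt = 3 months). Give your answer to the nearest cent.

$10.98

CRR parameters: u = e^(σ√Δt) = e^(0.5·√0.25) = 1.2840, d = 1/u = 0.7788
Per-period rate: rΔt = 0.03·0.25 = 0.0075, so R = e^0.0075 = 1.0075
Risk-neutral probability p = (e^0.0075 − 0.7788)/(1.2840 − 0.7788) = 0.2287/0.5052 = 0.4527
Terminal stock prices: S_uu = 197.8, S_ud = 120, S_dd = 72.78
Terminal payoffs (K − S): max(-87.85, 0) = 0, max(-10, 0) = 0, max(37.22, 0) = 37.22
Node u (S = 154.1): V_u = e^(−0.0075)·[0.4527·0.0000 + 0.5473·0.0000] = 0.0000
Node d (S = 93.46): V_d = e^(−0.0075)·[0.4527·0.0000 + 0.5473·37.2163] = 20.2154
Node 0 (S = 120): V_0 = e^(−0.0075)·[0.4527·0.0000 + 0.5473·20.2154] = 10.9807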